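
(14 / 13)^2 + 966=163450 / 169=967.16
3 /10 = 0.30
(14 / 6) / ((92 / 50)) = 175 / 138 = 1.27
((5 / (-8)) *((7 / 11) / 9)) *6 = -35 / 132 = -0.27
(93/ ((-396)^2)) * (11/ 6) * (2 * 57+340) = 7037/ 14256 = 0.49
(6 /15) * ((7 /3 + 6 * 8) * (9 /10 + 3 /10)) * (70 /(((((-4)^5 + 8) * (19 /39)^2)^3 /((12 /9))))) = -1239770718459 /7709438628833840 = -0.00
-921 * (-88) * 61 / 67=4943928 / 67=73789.97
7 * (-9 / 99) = -7 / 11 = -0.64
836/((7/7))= 836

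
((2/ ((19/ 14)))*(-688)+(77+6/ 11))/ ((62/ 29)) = -5675213/ 12958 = -437.97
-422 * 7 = -2954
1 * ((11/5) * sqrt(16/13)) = 44 * sqrt(13)/65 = 2.44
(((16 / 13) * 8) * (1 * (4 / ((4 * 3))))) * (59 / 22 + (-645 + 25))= -289728 / 143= -2026.07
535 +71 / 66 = 35381 / 66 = 536.08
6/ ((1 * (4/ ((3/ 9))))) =1/ 2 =0.50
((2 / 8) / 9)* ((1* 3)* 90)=15 / 2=7.50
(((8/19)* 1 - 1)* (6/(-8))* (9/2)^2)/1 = 2673/304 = 8.79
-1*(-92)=92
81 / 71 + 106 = 7607 / 71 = 107.14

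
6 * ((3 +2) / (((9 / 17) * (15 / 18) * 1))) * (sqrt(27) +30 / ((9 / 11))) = 204 * sqrt(3) +7480 / 3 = 2846.67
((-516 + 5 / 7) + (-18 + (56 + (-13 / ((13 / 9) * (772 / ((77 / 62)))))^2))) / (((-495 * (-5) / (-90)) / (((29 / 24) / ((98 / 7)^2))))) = 221968967784397 / 2074512359377920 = 0.11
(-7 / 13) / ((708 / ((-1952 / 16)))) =427 / 4602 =0.09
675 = 675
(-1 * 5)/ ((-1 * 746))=5/ 746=0.01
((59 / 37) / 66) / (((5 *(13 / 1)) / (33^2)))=1947 / 4810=0.40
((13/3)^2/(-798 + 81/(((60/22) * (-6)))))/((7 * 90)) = -338/9105453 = -0.00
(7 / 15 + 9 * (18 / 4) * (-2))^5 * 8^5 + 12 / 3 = -84291659936847472324 / 759375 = -111001362879799.14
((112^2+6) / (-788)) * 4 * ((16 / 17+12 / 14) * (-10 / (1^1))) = 26857000 / 23443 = 1145.63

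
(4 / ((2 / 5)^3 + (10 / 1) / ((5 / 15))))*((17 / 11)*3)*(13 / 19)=165750 / 392711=0.42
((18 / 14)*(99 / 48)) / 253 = 27 / 2576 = 0.01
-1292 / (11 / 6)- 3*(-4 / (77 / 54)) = -53616 / 77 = -696.31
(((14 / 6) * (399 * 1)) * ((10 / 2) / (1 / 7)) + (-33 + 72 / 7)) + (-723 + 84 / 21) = 222903 / 7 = 31843.29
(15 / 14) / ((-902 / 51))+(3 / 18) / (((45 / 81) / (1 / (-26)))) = -14799 / 205205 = -0.07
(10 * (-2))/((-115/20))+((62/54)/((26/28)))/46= 28297/8073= 3.51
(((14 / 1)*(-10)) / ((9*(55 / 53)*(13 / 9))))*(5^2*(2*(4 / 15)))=-59360 / 429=-138.37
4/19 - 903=-902.79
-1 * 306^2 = -93636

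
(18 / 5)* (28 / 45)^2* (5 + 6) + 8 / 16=35621 / 2250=15.83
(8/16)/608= 1/1216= 0.00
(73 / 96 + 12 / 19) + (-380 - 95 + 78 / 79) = -68102747 / 144096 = -472.62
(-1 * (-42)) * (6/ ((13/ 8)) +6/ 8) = 4851/ 26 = 186.58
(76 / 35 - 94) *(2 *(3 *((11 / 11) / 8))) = -4821 / 70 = -68.87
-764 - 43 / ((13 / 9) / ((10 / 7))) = -73394 / 91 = -806.53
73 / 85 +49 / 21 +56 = 15094 / 255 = 59.19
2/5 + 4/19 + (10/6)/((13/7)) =5587/3705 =1.51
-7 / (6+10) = -7 / 16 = -0.44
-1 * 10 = -10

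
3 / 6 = 1 / 2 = 0.50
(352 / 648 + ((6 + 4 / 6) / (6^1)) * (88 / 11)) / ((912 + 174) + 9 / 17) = 0.01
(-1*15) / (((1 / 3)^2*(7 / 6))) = -810 / 7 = -115.71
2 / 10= 1 / 5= 0.20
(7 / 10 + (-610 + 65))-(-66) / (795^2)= -229340761 / 421350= -544.30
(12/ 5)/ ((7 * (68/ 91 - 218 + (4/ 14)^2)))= -546/ 345845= -0.00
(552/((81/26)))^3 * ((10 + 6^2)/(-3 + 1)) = -2518264532992/19683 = -127941092.97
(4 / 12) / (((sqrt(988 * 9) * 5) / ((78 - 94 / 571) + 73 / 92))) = 4130531 * sqrt(247) / 1167786360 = 0.06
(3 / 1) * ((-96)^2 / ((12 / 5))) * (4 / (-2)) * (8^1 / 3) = -61440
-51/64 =-0.80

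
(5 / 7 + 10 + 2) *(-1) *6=-534 / 7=-76.29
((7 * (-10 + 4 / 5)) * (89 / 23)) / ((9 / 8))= -9968 / 45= -221.51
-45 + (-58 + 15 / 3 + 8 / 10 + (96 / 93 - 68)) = -25446 / 155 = -164.17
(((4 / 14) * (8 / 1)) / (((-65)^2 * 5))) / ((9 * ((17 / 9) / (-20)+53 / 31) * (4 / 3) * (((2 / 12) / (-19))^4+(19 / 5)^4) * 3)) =2094310598400 / 234686400950604749419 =0.00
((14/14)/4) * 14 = 7/2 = 3.50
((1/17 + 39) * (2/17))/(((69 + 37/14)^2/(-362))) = -94224256/290736601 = -0.32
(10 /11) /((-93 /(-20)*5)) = 0.04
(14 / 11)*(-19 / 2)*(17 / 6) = -2261 / 66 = -34.26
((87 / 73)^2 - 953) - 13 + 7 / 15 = -964.11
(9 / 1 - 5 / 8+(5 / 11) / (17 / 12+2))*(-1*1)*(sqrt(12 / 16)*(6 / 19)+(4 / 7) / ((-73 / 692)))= 10621162 / 230461 - 92091*sqrt(3) / 68552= 43.76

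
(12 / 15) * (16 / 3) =64 / 15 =4.27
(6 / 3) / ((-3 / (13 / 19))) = -26 / 57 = -0.46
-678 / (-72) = 113 / 12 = 9.42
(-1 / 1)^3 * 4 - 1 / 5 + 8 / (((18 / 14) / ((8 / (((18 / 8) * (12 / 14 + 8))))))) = -21371 / 12555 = -1.70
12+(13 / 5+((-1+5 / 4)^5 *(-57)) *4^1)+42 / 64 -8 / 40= 14.83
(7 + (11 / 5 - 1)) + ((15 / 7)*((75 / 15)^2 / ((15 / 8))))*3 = 3287 / 35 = 93.91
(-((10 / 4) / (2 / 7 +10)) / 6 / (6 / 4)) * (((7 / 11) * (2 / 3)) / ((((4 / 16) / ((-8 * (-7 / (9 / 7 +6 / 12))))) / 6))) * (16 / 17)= -614656 / 75735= -8.12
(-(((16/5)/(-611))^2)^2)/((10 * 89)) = -32768/38761883264528125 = -0.00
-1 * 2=-2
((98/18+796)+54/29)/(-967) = -0.83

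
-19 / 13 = -1.46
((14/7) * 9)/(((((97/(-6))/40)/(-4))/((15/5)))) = 534.43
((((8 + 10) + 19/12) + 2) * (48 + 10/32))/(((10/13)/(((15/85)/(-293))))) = -2602691/3187840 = -0.82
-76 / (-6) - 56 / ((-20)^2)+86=14779 / 150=98.53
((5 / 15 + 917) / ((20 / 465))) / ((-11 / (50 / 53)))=-1066400 / 583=-1829.16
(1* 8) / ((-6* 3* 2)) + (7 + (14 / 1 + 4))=223 / 9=24.78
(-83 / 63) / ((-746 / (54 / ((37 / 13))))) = 3237 / 96607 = 0.03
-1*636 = -636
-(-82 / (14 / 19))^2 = -606841 / 49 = -12384.51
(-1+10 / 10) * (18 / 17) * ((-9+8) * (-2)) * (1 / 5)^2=0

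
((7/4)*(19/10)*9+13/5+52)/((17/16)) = 6762/85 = 79.55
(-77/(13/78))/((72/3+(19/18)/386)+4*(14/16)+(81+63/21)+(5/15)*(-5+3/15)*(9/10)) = -80249400/19117897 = -4.20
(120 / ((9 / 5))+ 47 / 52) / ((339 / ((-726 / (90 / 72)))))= -2550922 / 22035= -115.77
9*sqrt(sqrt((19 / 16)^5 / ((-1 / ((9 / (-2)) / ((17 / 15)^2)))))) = 513*19^(1 / 4)*2^(3 / 4)*sqrt(85) / 1088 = 15.26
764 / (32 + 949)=764 / 981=0.78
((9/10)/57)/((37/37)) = 0.02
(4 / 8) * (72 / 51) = 12 / 17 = 0.71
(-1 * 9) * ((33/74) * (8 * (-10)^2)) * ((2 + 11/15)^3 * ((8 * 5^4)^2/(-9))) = 60650480000000/333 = 182133573573.57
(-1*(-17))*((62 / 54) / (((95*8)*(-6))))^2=16337 / 15158534400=0.00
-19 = -19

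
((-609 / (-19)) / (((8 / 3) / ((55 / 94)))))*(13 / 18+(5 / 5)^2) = 346115 / 28576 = 12.11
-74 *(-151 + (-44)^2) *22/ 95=-581196/ 19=-30589.26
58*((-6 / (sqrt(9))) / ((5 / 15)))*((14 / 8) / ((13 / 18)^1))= -10962 / 13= -843.23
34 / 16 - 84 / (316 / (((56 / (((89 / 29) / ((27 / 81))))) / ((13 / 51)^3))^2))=-866231826069128425 / 24163353384248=-35848.99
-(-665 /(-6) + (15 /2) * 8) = -1025 /6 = -170.83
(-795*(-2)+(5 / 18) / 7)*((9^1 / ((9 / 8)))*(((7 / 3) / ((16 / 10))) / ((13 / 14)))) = 7012075 / 351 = 19977.42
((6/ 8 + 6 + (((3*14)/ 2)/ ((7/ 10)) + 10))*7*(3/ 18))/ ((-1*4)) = -1309/ 96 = -13.64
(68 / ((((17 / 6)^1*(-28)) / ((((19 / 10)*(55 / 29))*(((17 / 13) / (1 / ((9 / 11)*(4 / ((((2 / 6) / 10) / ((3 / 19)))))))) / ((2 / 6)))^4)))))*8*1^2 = -17892539594091786240000 / 52930781410507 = -338036566.20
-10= -10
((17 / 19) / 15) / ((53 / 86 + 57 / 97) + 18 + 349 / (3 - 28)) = 709070 / 62336169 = 0.01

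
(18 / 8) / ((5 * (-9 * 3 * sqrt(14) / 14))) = -sqrt(14) / 60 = -0.06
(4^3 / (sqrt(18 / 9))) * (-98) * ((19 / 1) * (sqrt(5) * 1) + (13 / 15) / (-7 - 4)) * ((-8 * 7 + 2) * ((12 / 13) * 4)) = -2709504 * sqrt(2) / 55 + 154441728 * sqrt(10) / 13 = 37498609.54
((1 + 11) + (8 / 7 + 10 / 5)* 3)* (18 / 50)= 54 / 7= 7.71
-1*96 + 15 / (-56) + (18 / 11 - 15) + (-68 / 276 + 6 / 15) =-23266237 / 212520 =-109.48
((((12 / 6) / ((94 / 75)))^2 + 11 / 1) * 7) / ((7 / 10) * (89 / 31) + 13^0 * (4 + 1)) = 64935080 / 4800157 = 13.53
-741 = -741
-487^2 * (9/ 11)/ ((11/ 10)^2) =-213452100/ 1331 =-160369.72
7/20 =0.35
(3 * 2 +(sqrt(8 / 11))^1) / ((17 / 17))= 2 * sqrt(22) / 11 +6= 6.85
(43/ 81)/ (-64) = -43/ 5184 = -0.01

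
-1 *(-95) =95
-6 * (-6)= 36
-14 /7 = -2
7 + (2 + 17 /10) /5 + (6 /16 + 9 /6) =1923 /200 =9.62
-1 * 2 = -2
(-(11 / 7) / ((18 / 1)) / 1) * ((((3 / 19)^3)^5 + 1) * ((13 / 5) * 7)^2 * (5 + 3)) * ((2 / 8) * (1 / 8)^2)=-98776003019973736295839 / 109304114615098547752800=-0.90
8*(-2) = -16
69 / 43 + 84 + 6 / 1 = 91.60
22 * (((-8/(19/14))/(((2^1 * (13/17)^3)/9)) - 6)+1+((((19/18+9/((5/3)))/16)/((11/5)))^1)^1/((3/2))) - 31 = -13013746429/9016488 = -1443.33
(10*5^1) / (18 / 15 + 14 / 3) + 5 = 595 / 44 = 13.52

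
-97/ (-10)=97/ 10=9.70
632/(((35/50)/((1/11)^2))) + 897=766079/847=904.46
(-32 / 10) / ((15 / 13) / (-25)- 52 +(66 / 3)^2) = -208 / 28077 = -0.01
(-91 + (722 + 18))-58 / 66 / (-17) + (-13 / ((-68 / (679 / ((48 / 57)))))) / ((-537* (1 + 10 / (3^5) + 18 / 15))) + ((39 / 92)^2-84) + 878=1908528119873801 / 1322516623296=1443.10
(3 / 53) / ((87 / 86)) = 86 / 1537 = 0.06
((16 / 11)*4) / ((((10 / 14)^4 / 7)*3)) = 1075648 / 20625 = 52.15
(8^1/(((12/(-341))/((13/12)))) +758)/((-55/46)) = -211853/495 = -427.99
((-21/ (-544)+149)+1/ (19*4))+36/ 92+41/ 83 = 2958471331/ 19731424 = 149.94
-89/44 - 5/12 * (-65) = 827/33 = 25.06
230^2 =52900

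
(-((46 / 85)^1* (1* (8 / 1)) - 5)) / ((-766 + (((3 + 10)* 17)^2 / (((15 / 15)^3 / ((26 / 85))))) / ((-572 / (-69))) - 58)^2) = 7260 / 10358470787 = 0.00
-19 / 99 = -0.19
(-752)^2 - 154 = 565350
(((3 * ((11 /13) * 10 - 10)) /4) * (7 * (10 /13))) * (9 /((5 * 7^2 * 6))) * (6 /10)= -27 /1183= -0.02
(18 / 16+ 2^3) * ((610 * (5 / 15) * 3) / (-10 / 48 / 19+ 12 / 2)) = 2538210 / 2731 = 929.41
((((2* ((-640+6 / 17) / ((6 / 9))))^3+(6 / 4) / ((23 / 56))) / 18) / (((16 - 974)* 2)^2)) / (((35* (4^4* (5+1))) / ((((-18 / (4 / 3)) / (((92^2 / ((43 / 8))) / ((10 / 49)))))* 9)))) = 77252147251960311 / 2466410364125772775424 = 0.00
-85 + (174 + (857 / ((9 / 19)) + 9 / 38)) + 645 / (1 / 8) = 2413993 / 342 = 7058.46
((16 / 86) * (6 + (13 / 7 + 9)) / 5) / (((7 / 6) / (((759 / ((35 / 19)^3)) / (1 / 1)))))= 29486676384 / 451688125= 65.28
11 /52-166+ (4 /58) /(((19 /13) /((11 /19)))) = -90238377 /544388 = -165.76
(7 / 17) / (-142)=-7 / 2414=-0.00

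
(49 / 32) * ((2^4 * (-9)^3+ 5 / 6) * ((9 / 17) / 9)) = -3428971 / 3264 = -1050.54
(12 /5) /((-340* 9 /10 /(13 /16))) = -13 /2040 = -0.01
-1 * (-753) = 753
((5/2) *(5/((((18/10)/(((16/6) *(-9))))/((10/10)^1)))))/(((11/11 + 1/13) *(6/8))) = -13000/63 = -206.35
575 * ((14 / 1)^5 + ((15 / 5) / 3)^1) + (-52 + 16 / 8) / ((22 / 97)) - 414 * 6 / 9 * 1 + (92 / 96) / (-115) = 408208519669 / 1320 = 309248878.54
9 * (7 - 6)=9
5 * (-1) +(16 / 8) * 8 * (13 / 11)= 153 / 11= 13.91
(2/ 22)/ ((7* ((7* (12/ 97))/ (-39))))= -1261/ 2156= -0.58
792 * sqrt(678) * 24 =19008 * sqrt(678) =494938.54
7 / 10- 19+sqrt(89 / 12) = -183 / 10+sqrt(267) / 6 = -15.58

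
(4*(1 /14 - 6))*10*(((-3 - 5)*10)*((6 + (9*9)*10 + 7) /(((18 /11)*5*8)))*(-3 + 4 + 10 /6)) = 120223840 /189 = 636104.97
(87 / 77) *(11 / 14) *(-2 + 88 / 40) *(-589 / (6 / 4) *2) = -34162 / 245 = -139.44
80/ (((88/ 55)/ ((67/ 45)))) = 670/ 9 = 74.44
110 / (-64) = -55 / 32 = -1.72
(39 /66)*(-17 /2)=-221 /44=-5.02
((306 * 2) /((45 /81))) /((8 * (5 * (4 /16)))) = 2754 /25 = 110.16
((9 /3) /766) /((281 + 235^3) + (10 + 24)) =3 /9941293540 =0.00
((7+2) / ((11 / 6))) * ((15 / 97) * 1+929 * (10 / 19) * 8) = 389303550 / 20273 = 19203.06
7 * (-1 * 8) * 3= -168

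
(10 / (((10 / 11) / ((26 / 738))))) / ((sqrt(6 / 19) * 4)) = 143 * sqrt(114) / 8856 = 0.17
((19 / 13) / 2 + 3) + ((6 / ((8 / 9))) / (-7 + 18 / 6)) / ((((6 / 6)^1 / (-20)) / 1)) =1949 / 52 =37.48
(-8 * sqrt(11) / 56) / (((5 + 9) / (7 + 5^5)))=-1566 * sqrt(11) / 49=-106.00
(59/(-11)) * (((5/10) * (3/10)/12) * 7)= -413/880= -0.47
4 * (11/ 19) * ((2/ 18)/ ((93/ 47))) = 2068/ 15903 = 0.13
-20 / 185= -4 / 37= -0.11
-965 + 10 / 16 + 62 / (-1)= -8211 / 8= -1026.38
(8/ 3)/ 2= 4/ 3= 1.33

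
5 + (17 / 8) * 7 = 159 / 8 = 19.88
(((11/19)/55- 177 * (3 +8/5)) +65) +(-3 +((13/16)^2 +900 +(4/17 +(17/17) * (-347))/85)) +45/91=92667626413/639591680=144.89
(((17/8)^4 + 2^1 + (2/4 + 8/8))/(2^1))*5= 489285/8192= 59.73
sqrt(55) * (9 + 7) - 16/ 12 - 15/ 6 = -23/ 6 + 16 * sqrt(55) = 114.83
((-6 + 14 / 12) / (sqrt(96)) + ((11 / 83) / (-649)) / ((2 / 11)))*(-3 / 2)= 33 / 19588 + 29*sqrt(6) / 96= 0.74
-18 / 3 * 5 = -30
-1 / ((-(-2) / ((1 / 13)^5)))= -1 / 742586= -0.00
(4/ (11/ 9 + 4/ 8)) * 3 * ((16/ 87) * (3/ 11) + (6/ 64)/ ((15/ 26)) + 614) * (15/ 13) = 4938.09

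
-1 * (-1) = 1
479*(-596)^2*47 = 7996977808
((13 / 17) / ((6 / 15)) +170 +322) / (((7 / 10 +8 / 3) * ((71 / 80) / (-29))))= -584396400 / 121907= -4793.79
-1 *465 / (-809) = 465 / 809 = 0.57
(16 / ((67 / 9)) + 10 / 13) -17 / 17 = 1671 / 871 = 1.92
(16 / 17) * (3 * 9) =432 / 17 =25.41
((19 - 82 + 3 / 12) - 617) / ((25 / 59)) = -160421 / 100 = -1604.21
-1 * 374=-374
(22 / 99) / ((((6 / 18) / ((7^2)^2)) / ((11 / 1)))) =52822 / 3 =17607.33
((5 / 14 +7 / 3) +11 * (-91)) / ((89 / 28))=-83858 / 267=-314.07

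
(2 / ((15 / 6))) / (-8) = -0.10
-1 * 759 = -759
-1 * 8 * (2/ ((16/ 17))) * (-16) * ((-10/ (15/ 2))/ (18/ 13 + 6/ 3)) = -3536/ 33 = -107.15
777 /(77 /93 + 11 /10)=722610 /1793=403.02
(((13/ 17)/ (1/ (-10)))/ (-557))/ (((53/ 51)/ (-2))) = -780/ 29521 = -0.03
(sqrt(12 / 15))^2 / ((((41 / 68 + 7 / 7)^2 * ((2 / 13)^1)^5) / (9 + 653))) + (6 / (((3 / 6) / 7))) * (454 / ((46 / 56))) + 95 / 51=169883409818369 / 69682065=2437978.98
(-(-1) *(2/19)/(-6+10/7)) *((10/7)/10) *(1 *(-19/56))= 1/896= 0.00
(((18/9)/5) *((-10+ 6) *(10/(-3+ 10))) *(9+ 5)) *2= -64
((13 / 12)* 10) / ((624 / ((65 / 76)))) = 325 / 21888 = 0.01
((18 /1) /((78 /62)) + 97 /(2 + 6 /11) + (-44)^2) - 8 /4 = 1986.41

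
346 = 346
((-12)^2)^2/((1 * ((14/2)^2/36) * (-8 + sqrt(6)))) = -2985984/1421 - 373248 * sqrt(6)/1421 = -2744.72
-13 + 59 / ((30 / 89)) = 4861 / 30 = 162.03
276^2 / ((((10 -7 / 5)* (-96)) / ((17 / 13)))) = -134895 / 1118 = -120.66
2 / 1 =2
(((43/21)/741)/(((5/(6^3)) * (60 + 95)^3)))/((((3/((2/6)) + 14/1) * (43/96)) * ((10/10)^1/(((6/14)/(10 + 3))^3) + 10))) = 62208/558171531528235625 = 0.00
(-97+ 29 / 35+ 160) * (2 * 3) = 13404 / 35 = 382.97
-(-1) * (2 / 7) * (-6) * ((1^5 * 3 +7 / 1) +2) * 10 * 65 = -93600 / 7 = -13371.43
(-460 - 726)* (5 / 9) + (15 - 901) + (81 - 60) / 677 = -9412819 / 6093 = -1544.86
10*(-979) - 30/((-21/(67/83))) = -5687320/581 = -9788.85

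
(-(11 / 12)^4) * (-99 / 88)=14641 / 18432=0.79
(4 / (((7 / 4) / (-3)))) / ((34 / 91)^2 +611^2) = -56784 / 3091472357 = -0.00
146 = 146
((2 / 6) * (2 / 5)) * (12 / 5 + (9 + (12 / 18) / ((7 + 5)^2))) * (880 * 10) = 1083896 / 81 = 13381.43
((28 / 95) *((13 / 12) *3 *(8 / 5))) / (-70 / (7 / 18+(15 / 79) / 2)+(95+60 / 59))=-7387744 / 234571625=-0.03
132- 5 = 127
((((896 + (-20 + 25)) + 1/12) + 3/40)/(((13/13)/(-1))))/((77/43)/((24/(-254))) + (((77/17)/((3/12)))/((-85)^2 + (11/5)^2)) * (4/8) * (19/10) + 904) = -1.02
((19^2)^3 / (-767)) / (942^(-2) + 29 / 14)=-292227748033788 / 9868824095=-29611.20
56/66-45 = -1457/33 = -44.15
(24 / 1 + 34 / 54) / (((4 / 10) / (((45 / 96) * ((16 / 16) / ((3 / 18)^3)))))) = 49875 / 8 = 6234.38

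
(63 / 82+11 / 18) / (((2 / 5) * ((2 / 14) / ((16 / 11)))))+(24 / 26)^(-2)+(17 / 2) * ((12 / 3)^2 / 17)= 958697 / 21648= 44.29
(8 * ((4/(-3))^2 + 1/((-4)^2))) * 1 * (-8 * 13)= -13780/9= -1531.11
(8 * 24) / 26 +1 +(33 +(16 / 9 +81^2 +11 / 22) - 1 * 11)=1542917 / 234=6593.66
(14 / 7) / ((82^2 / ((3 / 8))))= 3 / 26896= 0.00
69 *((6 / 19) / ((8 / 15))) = 3105 / 76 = 40.86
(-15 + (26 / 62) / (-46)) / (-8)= 21403 / 11408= 1.88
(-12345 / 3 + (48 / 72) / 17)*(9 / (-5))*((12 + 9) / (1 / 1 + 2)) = 51848.51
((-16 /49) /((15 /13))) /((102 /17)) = -104 /2205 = -0.05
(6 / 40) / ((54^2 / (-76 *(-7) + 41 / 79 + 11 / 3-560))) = -1411 / 1151820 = -0.00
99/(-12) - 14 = -89/4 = -22.25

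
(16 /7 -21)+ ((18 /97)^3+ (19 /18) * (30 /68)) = -23775017611 /1303297044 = -18.24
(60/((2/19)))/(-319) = -1.79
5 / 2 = 2.50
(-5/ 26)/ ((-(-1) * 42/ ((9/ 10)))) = -3/ 728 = -0.00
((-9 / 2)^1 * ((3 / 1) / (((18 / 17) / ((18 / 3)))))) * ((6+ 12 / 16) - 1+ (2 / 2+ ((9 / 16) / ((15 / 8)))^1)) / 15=-7191 / 200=-35.96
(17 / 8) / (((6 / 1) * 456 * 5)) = 17 / 109440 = 0.00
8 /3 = 2.67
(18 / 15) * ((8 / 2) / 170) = 12 / 425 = 0.03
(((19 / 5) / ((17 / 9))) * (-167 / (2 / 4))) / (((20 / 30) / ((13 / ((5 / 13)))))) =-14478399 / 425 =-34066.82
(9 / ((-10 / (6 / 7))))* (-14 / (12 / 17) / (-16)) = -153 / 160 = -0.96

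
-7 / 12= -0.58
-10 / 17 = -0.59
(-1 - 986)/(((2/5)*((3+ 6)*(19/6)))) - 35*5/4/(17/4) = -96.87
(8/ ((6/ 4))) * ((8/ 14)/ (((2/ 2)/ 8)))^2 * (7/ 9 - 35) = -720896/ 189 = -3814.26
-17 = -17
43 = 43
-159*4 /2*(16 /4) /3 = -424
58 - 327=-269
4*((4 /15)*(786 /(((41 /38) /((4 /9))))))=637184 /1845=345.36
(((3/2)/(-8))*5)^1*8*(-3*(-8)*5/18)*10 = -500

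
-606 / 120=-101 / 20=-5.05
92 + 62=154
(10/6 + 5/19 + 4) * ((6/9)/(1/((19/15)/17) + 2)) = 676/2637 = 0.26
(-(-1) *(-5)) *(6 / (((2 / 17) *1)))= -255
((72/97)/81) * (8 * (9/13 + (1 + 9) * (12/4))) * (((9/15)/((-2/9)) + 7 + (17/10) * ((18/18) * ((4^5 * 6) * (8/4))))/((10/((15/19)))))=3711.53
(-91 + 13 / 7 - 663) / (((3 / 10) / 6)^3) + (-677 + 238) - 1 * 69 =-42123556 / 7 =-6017650.86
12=12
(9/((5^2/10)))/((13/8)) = 144/65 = 2.22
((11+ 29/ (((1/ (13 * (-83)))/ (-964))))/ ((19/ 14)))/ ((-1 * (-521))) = 422303490/ 9899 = 42661.23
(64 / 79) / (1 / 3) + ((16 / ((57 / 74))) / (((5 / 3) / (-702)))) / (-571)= 76077312 / 4285355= 17.75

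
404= 404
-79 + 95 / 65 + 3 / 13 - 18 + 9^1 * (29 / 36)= -4579 / 52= -88.06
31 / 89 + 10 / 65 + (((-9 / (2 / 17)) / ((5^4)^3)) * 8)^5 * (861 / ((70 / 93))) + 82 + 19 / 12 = 5062976947411979011803850874006456710058508895759 / 60212251851154974247037898749113082885742187500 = 84.09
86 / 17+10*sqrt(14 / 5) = 86 / 17+2*sqrt(70) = 21.79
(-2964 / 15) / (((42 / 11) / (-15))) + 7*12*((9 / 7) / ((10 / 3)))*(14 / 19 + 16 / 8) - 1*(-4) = 577858 / 665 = 868.96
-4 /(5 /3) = -12 /5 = -2.40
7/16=0.44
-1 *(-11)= 11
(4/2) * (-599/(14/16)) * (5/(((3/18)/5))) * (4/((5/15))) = -17251200/7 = -2464457.14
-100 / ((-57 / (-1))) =-100 / 57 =-1.75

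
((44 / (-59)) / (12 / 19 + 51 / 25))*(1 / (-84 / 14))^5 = 5225 / 145549224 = 0.00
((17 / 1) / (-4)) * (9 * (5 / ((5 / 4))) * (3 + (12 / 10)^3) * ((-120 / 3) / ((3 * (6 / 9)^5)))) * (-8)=-14648526 / 25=-585941.04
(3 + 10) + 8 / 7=99 / 7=14.14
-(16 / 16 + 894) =-895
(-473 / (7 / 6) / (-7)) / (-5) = -2838 / 245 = -11.58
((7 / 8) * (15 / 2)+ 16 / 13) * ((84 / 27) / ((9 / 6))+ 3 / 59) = 5487085 / 331344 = 16.56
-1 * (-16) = 16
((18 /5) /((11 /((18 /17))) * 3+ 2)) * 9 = 972 /995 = 0.98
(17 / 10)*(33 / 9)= 187 / 30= 6.23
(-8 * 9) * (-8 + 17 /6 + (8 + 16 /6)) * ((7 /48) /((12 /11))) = -847 /16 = -52.94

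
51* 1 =51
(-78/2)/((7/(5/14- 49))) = 26559/98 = 271.01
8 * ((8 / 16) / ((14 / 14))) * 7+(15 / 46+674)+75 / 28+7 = 458531 / 644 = 712.00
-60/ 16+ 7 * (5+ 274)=1949.25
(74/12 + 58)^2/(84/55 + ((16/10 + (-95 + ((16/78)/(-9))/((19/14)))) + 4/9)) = -6040909875/134166388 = -45.03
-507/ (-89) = 507/ 89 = 5.70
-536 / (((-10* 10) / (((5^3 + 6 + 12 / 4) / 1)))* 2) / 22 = 4489 / 275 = 16.32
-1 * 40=-40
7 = 7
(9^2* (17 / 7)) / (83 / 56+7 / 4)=11016 / 181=60.86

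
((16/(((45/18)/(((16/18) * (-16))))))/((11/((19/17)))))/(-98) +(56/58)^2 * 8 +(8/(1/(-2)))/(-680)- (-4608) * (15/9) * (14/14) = 2665849334294/346773735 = 7687.58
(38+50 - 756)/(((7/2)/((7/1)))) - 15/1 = -1351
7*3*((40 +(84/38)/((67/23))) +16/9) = 3411394/3819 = 893.27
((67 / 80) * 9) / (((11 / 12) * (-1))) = -1809 / 220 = -8.22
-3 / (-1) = 3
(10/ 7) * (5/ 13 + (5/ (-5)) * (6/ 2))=-340/ 91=-3.74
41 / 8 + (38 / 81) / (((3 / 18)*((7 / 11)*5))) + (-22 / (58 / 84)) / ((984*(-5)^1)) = 54078049 / 8988840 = 6.02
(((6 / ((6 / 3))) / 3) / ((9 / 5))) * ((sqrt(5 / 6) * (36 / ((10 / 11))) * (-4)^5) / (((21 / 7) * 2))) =-5632 * sqrt(30) / 9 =-3427.53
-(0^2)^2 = 0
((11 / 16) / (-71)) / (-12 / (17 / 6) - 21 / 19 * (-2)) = 3553 / 742944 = 0.00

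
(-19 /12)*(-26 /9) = 247 /54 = 4.57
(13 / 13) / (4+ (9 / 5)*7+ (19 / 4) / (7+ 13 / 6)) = 110 / 1883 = 0.06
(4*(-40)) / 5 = -32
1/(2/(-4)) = -2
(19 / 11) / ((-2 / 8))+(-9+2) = -153 / 11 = -13.91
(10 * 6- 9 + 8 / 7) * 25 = 9125 / 7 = 1303.57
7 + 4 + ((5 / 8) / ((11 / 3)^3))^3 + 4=18109040727255 / 1207269217792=15.00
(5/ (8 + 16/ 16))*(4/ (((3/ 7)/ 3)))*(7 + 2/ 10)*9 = 1008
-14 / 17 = -0.82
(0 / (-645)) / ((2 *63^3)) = 0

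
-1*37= -37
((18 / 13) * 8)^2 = 20736 / 169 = 122.70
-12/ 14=-0.86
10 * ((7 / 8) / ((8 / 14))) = 245 / 16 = 15.31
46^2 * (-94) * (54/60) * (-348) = 311483664/5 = 62296732.80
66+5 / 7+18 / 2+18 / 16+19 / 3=13973 / 168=83.17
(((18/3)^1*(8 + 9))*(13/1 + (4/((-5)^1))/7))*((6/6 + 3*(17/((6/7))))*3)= 8349363/35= 238553.23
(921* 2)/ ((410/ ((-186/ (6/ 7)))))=-199857/ 205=-974.91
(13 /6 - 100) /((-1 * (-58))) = -587 /348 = -1.69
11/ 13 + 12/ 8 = 61/ 26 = 2.35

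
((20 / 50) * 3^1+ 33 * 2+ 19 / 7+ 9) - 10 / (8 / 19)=7723 / 140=55.16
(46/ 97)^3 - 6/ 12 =-718001/ 1825346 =-0.39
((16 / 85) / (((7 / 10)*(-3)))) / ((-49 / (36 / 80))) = 24 / 29155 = 0.00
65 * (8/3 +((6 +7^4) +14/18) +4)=1412450/9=156938.89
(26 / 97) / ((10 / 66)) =858 / 485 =1.77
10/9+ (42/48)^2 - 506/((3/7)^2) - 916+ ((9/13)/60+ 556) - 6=-116775383/37440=-3119.00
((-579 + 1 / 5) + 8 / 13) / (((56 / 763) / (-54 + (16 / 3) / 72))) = 57350132 / 135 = 424815.79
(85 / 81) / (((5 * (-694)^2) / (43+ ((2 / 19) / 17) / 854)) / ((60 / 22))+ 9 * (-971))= 1867042 / 20986980809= 0.00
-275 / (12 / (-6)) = 275 / 2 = 137.50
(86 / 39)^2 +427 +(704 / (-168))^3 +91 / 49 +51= 643470449 / 1565109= 411.13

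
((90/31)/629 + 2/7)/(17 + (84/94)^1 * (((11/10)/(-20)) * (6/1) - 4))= 93125800/4211764501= 0.02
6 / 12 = 1 / 2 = 0.50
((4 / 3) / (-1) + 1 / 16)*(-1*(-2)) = -61 / 24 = -2.54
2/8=0.25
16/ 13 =1.23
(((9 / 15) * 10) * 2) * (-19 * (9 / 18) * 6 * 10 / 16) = -855 / 2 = -427.50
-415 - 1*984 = -1399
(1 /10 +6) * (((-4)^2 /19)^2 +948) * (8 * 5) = 83566096 /361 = 231485.03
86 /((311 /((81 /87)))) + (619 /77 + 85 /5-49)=-16461261 /694463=-23.70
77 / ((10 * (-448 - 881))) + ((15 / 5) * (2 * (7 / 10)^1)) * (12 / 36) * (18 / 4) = 8365 / 1329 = 6.29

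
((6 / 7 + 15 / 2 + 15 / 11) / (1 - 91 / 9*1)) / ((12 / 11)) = -0.98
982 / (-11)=-982 / 11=-89.27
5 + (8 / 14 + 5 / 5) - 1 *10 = -24 / 7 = -3.43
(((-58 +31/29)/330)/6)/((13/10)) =-127/5742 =-0.02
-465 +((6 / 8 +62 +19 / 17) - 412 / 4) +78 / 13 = -33873 / 68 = -498.13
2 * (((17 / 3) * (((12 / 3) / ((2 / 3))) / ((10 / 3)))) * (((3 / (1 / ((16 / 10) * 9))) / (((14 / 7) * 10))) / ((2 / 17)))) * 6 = 280908 / 125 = 2247.26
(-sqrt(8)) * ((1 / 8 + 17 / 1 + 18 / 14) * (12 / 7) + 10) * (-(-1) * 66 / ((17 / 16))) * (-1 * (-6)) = -25806528 * sqrt(2) / 833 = -43812.66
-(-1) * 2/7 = 2/7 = 0.29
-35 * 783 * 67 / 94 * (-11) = 20197485 / 94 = 214866.86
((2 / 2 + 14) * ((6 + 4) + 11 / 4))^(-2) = 16 / 585225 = 0.00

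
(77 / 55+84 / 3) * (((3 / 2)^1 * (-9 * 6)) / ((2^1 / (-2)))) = 11907 / 5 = 2381.40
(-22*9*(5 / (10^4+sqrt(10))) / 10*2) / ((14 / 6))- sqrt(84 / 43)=-2*sqrt(903) / 43- 66000 / 7777777+33*sqrt(10) / 38888885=-1.41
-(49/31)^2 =-2401/961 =-2.50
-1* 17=-17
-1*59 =-59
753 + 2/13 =9791/13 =753.15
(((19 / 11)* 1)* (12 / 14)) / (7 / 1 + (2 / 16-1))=912 / 3773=0.24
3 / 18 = 1 / 6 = 0.17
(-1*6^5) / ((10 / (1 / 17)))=-3888 / 85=-45.74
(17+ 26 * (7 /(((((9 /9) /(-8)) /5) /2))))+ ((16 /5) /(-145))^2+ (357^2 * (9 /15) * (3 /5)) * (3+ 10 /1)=305870817206 /525625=581918.32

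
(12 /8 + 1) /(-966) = -5 /1932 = -0.00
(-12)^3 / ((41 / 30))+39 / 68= -1263.82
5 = 5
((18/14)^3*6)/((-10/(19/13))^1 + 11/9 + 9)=373977/99127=3.77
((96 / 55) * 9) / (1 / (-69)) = -59616 / 55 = -1083.93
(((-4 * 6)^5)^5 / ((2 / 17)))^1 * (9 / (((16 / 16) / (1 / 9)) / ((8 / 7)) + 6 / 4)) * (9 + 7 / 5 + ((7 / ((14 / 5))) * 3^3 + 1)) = -2576073308384571978417916290516513718272 / 125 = -20608586467076575827343330000000000000.00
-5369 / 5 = -1073.80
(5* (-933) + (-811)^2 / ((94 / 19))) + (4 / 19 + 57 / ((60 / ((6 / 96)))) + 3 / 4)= 36657186007 / 285760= 128279.63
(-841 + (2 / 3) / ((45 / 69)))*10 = -75598 / 9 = -8399.78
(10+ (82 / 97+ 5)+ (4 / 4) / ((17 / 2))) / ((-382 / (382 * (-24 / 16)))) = 78969 / 3298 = 23.94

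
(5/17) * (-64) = -320/17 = -18.82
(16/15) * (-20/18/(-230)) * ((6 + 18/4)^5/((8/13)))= 1966419/1840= 1068.71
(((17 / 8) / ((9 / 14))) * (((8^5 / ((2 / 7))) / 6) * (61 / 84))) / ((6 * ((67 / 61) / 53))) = 6007896832 / 16281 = 369012.77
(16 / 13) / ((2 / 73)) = 584 / 13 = 44.92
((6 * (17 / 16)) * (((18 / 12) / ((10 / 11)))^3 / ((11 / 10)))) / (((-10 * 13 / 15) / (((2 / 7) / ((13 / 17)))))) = -1.12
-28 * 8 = -224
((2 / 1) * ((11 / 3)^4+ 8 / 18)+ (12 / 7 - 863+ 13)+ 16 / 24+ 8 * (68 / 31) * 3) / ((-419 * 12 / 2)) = 3801719 / 22094289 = 0.17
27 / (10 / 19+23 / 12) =6156 / 557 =11.05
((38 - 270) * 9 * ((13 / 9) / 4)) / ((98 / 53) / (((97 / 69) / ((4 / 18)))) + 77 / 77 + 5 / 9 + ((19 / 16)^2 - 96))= 8931027456 / 1098516347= 8.13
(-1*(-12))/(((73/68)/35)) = 28560/73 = 391.23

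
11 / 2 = 5.50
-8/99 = -0.08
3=3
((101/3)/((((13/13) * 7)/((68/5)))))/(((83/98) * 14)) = 6868/1245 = 5.52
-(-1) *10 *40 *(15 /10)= 600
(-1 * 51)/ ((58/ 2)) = -51/ 29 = -1.76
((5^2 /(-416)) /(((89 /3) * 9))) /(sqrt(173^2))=-25 /19215456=-0.00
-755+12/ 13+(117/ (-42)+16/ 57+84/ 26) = -753.35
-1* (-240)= 240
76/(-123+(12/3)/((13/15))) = -52/81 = -0.64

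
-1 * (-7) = 7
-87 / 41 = -2.12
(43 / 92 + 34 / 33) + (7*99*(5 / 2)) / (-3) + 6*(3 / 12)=-1744189 / 3036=-574.50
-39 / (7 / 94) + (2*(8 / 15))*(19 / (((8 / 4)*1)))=-53926 / 105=-513.58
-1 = -1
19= 19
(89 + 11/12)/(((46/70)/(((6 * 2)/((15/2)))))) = 15106/69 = 218.93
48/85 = 0.56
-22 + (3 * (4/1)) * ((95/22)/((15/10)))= 138/11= 12.55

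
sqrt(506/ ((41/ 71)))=sqrt(1472966)/ 41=29.60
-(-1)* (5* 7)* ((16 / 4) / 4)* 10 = 350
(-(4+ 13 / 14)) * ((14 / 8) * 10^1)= -345 / 4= -86.25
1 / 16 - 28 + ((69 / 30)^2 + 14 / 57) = -510763 / 22800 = -22.40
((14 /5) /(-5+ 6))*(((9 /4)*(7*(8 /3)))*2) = 1176 /5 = 235.20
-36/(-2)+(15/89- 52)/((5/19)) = -79637/445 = -178.96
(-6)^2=36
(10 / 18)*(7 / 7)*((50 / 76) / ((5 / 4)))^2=500 / 3249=0.15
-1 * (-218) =218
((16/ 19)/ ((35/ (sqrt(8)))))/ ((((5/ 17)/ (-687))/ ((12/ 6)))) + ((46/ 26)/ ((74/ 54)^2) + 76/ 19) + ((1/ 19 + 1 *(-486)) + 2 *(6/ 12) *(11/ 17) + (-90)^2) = 43800985221/ 5748431 - 747456 *sqrt(2)/ 3325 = 7301.73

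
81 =81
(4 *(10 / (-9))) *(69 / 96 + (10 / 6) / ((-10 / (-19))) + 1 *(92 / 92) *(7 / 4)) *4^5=-692480 / 27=-25647.41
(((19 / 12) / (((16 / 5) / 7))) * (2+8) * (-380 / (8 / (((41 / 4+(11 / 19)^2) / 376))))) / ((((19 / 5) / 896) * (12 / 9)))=-8190.49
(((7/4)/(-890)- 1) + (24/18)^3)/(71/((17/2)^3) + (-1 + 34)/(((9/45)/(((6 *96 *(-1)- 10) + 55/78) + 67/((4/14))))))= -8400753439/355336803459720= -0.00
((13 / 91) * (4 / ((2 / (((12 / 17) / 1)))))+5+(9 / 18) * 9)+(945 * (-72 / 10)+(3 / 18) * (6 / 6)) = -2425505 / 357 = -6794.13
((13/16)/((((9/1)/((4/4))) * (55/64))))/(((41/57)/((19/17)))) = 18772/115005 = 0.16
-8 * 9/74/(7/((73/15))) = -876/1295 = -0.68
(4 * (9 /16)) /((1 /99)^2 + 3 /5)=441045 /117632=3.75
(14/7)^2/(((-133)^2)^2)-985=-985.00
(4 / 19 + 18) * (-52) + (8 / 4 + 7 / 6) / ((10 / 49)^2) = -9928439 / 11400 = -870.92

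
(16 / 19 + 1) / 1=35 / 19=1.84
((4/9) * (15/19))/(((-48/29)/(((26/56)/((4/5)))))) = -9425/76608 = -0.12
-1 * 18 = -18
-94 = -94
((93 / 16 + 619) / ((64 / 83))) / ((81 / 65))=53933815 / 82944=650.24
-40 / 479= -0.08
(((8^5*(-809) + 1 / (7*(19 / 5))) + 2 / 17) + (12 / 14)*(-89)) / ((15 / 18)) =-359626359378 / 11305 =-31811265.76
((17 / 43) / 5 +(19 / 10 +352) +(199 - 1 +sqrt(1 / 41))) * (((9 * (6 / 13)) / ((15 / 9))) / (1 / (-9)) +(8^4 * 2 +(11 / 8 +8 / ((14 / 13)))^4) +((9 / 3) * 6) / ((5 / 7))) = 1815635141085 * sqrt(41) / 5241786368 +86188563274333167 / 10994966528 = 7841128.82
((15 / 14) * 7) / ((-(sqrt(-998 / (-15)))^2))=-225 / 1996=-0.11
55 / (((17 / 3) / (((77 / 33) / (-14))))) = -55 / 34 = -1.62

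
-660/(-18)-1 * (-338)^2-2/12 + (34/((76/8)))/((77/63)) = -47737511/418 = -114204.57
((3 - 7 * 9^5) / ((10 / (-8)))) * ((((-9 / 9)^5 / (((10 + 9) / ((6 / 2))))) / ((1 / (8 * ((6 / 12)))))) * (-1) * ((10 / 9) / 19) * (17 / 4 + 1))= 23147040 / 361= 64119.22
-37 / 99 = -0.37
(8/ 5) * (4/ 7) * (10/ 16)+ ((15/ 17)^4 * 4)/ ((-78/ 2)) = 3870592/ 7600411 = 0.51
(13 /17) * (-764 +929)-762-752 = -23593 /17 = -1387.82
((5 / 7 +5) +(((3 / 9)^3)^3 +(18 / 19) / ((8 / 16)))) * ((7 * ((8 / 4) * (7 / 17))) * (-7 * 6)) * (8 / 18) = -15616753936 / 19072827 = -818.80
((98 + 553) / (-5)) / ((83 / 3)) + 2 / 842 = -4.70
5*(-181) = -905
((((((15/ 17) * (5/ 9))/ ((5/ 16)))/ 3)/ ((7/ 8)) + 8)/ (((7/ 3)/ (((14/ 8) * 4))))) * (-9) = -27624/ 119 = -232.13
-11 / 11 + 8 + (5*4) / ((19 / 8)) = 293 / 19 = 15.42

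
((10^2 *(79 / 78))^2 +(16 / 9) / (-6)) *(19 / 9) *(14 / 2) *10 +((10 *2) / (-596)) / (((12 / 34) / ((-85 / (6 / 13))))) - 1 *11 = 37102456741163 / 24475932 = 1515875.14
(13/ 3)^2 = 169/ 9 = 18.78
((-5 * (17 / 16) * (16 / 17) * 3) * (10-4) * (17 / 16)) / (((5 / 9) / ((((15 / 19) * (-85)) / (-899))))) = -1755675 / 136648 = -12.85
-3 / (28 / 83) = -249 / 28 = -8.89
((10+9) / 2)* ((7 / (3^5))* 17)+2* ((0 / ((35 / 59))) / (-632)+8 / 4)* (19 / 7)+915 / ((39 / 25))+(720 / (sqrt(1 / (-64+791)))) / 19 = 26626169 / 44226+720* sqrt(727) / 19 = 1623.80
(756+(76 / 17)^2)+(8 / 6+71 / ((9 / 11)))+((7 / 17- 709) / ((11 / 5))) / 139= 3427238303 / 3976929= 861.78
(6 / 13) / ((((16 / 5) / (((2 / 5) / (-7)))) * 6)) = -1 / 728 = -0.00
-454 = -454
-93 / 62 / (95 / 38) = -3 / 5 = -0.60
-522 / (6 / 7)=-609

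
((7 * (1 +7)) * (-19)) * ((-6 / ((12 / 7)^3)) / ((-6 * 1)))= -211.20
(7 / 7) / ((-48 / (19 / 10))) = -0.04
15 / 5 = 3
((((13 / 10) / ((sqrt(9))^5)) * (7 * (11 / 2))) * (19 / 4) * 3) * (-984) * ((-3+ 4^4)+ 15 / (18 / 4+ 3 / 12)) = -199746547 / 270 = -739802.03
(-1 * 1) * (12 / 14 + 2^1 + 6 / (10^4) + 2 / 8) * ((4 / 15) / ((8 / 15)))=-108771 / 70000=-1.55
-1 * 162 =-162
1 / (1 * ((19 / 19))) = 1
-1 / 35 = -0.03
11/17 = 0.65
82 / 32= 41 / 16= 2.56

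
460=460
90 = 90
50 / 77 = 0.65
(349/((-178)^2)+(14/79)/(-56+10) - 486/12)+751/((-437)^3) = -8458429108570215/208886997183308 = -40.49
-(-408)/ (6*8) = 17/ 2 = 8.50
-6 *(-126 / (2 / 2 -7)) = -126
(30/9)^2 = 100/9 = 11.11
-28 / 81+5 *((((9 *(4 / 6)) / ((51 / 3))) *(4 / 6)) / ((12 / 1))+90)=619309 / 1377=449.75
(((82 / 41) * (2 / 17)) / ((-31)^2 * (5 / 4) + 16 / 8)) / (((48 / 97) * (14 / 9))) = 291 / 1145494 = 0.00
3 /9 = 1 /3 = 0.33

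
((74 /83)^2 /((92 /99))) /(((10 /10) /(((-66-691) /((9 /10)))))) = -113996630 /158447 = -719.46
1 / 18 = 0.06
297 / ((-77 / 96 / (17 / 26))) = -22032 / 91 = -242.11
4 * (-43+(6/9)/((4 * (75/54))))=-4288/25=-171.52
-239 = -239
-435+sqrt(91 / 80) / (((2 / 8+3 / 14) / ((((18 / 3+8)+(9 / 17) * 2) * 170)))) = -435+3584 * sqrt(455) / 13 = 5445.72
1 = 1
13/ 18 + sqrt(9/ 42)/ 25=sqrt(42)/ 350 + 13/ 18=0.74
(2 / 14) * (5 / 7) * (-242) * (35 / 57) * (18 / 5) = -7260 / 133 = -54.59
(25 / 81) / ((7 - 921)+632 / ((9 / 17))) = 25 / 22662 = 0.00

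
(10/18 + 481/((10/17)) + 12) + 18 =76343/90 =848.26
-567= -567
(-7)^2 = 49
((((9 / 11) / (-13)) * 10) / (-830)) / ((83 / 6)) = 54 / 985127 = 0.00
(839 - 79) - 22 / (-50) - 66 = 17361 / 25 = 694.44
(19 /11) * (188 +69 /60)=71877 /220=326.71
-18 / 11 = -1.64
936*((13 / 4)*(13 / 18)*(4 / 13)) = 676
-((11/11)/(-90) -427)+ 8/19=730909/1710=427.43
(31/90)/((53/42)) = 0.27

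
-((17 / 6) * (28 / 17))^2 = -196 / 9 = -21.78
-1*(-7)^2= -49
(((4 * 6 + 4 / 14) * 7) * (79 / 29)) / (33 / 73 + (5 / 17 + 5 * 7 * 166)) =8333315 / 104561472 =0.08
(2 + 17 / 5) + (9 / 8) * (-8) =-18 / 5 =-3.60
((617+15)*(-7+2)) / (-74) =42.70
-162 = -162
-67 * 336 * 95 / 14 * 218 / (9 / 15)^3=-1387570000 / 9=-154174444.44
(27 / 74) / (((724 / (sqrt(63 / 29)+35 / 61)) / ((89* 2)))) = 84105 / 1634068+7209* sqrt(203) / 776852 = 0.18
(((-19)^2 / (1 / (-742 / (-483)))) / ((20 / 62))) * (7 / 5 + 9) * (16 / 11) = 493478336 / 18975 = 26006.76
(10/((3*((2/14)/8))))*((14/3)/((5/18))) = 3136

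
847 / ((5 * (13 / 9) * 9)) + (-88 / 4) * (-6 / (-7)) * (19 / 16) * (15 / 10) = -74833 / 3640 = -20.56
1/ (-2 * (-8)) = 1/ 16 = 0.06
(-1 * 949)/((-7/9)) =8541/7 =1220.14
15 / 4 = 3.75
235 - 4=231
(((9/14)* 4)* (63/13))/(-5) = -162/65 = -2.49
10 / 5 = 2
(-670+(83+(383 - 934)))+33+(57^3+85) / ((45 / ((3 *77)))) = 14249831 / 15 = 949988.73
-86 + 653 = 567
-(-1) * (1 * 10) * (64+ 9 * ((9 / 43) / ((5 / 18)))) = 30436 / 43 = 707.81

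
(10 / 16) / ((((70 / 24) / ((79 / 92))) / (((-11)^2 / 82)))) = 28677 / 105616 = 0.27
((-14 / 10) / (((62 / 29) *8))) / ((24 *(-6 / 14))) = 1421 / 178560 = 0.01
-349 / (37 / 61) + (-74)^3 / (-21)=14546219 / 777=18721.00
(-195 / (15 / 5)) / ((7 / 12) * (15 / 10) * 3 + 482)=-520 / 3877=-0.13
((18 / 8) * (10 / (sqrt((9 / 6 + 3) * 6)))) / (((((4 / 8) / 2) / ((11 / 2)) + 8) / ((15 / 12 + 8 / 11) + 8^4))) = 901555 * sqrt(3) / 708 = 2205.56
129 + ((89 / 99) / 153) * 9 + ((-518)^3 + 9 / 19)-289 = -4444546911346 / 31977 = -138991991.47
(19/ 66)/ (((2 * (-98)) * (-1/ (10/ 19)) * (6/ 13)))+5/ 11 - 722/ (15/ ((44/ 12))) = -176.03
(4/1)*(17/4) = 17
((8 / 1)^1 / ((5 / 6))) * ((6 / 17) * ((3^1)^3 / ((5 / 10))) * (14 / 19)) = 217728 / 1615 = 134.82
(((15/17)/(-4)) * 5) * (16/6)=-50/17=-2.94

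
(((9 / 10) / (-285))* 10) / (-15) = 1 / 475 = 0.00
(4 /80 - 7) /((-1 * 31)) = 139 /620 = 0.22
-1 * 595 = -595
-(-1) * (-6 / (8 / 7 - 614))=7 / 715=0.01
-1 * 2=-2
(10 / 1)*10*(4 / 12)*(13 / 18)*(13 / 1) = 8450 / 27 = 312.96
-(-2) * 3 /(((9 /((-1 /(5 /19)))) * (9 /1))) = -38 /135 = -0.28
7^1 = 7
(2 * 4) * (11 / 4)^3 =166.38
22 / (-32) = -11 / 16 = -0.69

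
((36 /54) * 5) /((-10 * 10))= -0.03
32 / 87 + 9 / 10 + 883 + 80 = 838913 / 870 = 964.27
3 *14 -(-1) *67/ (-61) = 2495/ 61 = 40.90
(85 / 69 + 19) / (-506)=-698 / 17457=-0.04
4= 4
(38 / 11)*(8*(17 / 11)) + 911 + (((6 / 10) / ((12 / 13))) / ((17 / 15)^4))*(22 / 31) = 953.99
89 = 89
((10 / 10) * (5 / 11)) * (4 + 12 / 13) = 320 / 143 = 2.24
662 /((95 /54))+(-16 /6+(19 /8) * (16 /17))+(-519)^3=-677321228297 /4845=-139797983.14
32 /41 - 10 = -378 /41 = -9.22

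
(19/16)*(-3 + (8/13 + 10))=1881/208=9.04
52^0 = 1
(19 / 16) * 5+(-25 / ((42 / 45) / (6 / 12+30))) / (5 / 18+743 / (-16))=17596255 / 744464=23.64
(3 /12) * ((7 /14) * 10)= 5 /4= 1.25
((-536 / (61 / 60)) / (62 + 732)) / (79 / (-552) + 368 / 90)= -133142400 / 791193607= -0.17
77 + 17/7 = 556/7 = 79.43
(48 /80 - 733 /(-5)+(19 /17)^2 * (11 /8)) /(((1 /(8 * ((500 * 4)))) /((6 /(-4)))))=-3574021.45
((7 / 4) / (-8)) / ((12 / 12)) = -7 / 32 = -0.22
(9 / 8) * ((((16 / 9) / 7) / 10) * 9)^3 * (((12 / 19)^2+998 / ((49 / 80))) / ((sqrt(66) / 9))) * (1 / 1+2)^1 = 74725535232 * sqrt(66) / 8342574625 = 72.77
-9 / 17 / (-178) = 9 / 3026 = 0.00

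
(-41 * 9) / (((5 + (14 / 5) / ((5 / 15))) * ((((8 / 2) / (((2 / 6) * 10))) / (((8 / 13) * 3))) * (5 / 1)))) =-7380 / 871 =-8.47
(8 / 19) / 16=1 / 38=0.03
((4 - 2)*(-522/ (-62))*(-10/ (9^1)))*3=-1740/ 31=-56.13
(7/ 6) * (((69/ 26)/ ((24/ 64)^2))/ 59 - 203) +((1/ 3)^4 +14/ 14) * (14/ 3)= -86382331/ 372762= -231.74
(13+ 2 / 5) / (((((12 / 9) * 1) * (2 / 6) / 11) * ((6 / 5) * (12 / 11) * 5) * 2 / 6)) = 24321 / 160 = 152.01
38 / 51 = 0.75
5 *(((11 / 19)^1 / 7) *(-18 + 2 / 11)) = -140 / 19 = -7.37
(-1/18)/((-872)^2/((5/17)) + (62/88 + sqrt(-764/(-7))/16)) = -583934517320/27173692603242119271 + 12100 * sqrt(1337)/81521077809726357813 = -0.00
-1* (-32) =32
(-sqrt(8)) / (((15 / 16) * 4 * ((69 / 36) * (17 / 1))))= -32 * sqrt(2) / 1955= -0.02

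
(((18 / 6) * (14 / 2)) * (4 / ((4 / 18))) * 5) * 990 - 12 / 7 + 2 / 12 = 1871098.45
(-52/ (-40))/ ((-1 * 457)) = -13/ 4570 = -0.00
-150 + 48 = -102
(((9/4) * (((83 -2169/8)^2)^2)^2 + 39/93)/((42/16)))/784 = 7343383387865449903168899607/4281411305472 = 1715178212025552.12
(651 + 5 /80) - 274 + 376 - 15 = 11809 /16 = 738.06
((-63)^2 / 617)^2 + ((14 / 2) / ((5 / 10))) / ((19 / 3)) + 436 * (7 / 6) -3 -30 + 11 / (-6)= 22455448895 / 43398546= 517.42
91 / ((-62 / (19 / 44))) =-1729 / 2728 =-0.63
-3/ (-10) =3/ 10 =0.30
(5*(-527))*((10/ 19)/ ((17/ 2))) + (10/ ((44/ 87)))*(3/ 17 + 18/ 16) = -7812295/ 56848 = -137.42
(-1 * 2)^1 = -2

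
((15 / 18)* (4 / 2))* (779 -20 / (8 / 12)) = 3745 / 3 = 1248.33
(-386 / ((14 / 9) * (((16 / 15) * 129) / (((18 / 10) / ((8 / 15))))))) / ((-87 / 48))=234495 / 69832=3.36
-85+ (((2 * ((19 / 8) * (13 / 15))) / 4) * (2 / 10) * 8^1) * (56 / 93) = -585959 / 6975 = -84.01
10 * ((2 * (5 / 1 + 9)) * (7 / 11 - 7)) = -19600 / 11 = -1781.82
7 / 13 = 0.54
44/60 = 11/15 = 0.73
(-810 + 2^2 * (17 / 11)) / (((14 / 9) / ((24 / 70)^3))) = -20.83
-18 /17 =-1.06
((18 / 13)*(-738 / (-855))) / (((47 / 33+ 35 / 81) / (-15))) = -1972674 / 204269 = -9.66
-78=-78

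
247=247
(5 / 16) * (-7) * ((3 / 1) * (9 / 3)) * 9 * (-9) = 25515 / 16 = 1594.69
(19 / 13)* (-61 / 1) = -1159 / 13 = -89.15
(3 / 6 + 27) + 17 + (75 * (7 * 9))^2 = 44651339 / 2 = 22325669.50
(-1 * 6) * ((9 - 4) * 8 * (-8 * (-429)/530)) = -82368/53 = -1554.11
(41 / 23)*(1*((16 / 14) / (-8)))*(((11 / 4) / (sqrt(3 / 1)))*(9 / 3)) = -451*sqrt(3) / 644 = -1.21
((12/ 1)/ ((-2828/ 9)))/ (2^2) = -27/ 2828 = -0.01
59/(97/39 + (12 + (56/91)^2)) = 29913/7537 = 3.97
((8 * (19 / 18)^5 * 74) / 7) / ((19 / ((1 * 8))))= 46.66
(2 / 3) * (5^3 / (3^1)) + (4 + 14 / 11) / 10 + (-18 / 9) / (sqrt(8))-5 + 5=14011 / 495-sqrt(2) / 2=27.60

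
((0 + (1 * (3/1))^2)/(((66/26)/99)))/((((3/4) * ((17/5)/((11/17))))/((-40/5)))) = -205920/289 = -712.53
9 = 9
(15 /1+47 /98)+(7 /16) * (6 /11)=67777 /4312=15.72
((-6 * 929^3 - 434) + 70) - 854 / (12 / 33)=-9621186493 / 2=-4810593246.50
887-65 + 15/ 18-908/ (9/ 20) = -21509/ 18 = -1194.94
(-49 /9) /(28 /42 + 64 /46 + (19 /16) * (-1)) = -18032 /2883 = -6.25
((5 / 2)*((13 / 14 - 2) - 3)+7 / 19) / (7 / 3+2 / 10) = -78285 / 20216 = -3.87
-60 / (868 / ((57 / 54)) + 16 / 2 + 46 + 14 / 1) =-285 / 4229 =-0.07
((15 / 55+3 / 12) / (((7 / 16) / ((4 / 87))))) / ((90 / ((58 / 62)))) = 184 / 322245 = 0.00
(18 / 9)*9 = 18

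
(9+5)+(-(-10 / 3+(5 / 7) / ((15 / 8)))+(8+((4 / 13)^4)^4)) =24.95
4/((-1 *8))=-1/2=-0.50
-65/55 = -13/11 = -1.18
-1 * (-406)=406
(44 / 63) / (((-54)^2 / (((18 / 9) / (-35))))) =-22 / 1607445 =-0.00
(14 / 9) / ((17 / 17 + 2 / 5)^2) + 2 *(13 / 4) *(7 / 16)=7333 / 2016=3.64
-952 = -952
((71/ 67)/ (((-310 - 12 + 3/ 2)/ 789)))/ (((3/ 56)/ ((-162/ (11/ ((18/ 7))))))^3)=52678585301925888/ 57162457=921559150.30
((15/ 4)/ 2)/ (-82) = -15/ 656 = -0.02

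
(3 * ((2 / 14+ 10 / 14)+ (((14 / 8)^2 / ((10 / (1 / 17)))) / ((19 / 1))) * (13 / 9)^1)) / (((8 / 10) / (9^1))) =8385537 / 289408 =28.97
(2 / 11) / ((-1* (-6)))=1 / 33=0.03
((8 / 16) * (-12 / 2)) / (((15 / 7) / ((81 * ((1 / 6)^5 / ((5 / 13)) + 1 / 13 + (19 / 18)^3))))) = -13303409 / 93600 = -142.13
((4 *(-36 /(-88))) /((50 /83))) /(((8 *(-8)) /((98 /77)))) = -5229 /96800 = -0.05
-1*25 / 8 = -25 / 8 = -3.12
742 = 742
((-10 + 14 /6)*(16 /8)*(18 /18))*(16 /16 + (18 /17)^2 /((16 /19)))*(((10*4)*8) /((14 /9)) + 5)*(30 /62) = -3644.69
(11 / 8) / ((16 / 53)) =583 / 128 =4.55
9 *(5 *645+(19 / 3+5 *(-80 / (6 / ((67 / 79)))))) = 2257278 / 79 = 28573.14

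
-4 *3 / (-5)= 2.40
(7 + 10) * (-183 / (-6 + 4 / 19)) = 59109 / 110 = 537.35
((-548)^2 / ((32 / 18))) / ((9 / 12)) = 225228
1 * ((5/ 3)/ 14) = 5/ 42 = 0.12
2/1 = 2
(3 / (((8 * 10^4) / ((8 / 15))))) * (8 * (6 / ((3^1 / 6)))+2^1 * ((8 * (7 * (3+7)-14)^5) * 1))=550731782 / 3125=176234.17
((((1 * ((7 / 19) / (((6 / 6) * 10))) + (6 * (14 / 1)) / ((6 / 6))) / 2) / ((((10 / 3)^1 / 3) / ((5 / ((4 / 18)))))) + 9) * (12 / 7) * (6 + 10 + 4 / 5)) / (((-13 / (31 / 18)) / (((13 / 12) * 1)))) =-13505739 / 3800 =-3554.14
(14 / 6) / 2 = 1.17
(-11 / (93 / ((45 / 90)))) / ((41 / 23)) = -253 / 7626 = -0.03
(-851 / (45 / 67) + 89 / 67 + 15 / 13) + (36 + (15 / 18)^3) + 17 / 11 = -12690543523 / 10347480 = -1226.44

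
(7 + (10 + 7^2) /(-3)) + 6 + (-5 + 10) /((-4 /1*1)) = -95 /12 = -7.92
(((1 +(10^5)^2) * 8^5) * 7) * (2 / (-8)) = -573440000057344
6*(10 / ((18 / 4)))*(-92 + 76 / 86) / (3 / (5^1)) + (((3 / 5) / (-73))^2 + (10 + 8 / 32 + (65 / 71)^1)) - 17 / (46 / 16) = -226713309924623 / 112259115300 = -2019.55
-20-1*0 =-20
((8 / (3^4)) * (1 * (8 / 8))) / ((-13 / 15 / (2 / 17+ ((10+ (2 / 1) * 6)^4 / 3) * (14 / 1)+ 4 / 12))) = -743372680 / 5967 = -124580.64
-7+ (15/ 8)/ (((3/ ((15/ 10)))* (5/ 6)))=-47/ 8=-5.88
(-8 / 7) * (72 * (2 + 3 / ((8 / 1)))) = -1368 / 7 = -195.43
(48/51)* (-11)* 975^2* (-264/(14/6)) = 132509520000/119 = 1113525378.15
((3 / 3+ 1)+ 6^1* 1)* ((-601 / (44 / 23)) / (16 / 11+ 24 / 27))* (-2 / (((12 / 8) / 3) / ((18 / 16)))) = 1119663 / 232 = 4826.13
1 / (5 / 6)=1.20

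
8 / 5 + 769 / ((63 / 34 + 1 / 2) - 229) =-34541 / 19265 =-1.79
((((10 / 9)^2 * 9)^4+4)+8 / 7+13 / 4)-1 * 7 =2800255879 / 183708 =15242.97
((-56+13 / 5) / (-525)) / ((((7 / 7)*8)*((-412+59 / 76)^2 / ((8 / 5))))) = 514064 / 4273281289375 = 0.00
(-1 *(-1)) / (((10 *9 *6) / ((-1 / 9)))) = -1 / 4860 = -0.00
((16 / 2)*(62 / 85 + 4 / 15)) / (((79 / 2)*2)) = 2032 / 20145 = 0.10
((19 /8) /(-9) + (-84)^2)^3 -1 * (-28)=131106576764009141 /373248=351258618302.06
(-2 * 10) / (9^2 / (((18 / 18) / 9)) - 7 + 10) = -5 / 183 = -0.03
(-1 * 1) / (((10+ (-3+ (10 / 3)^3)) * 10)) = -27 / 11890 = -0.00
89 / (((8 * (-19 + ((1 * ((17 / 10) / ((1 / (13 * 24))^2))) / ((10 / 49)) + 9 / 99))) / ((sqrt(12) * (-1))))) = -0.00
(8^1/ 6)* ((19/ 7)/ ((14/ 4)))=1.03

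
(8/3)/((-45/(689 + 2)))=-5528/135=-40.95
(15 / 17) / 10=3 / 34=0.09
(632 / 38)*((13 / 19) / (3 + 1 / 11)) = 22594 / 6137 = 3.68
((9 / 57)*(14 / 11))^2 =1764 / 43681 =0.04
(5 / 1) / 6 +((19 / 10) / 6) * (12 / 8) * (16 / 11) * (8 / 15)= 661 / 550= 1.20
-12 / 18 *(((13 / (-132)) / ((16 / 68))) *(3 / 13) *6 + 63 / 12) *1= -137 / 44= -3.11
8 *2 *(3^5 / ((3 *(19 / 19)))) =1296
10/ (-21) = -10/ 21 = -0.48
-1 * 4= -4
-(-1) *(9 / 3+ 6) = 9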